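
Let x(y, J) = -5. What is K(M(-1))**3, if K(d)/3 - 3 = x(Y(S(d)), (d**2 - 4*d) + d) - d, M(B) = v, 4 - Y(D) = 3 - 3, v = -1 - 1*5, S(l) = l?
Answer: 1728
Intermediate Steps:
v = -6 (v = -1 - 5 = -6)
Y(D) = 4 (Y(D) = 4 - (3 - 3) = 4 - 1*0 = 4 + 0 = 4)
M(B) = -6
K(d) = -6 - 3*d (K(d) = 9 + 3*(-5 - d) = 9 + (-15 - 3*d) = -6 - 3*d)
K(M(-1))**3 = (-6 - 3*(-6))**3 = (-6 + 18)**3 = 12**3 = 1728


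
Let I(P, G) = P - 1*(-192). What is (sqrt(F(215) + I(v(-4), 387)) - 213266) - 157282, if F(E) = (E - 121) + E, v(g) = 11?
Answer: -370548 + 16*sqrt(2) ≈ -3.7053e+5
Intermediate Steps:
I(P, G) = 192 + P (I(P, G) = P + 192 = 192 + P)
F(E) = -121 + 2*E (F(E) = (-121 + E) + E = -121 + 2*E)
(sqrt(F(215) + I(v(-4), 387)) - 213266) - 157282 = (sqrt((-121 + 2*215) + (192 + 11)) - 213266) - 157282 = (sqrt((-121 + 430) + 203) - 213266) - 157282 = (sqrt(309 + 203) - 213266) - 157282 = (sqrt(512) - 213266) - 157282 = (16*sqrt(2) - 213266) - 157282 = (-213266 + 16*sqrt(2)) - 157282 = -370548 + 16*sqrt(2)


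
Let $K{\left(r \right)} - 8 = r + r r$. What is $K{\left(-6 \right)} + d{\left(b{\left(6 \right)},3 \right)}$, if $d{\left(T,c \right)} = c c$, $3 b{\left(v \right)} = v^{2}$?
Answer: $47$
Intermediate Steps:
$b{\left(v \right)} = \frac{v^{2}}{3}$
$K{\left(r \right)} = 8 + r + r^{2}$ ($K{\left(r \right)} = 8 + \left(r + r r\right) = 8 + \left(r + r^{2}\right) = 8 + r + r^{2}$)
$d{\left(T,c \right)} = c^{2}$
$K{\left(-6 \right)} + d{\left(b{\left(6 \right)},3 \right)} = \left(8 - 6 + \left(-6\right)^{2}\right) + 3^{2} = \left(8 - 6 + 36\right) + 9 = 38 + 9 = 47$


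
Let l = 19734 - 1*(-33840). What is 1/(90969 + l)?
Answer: 1/144543 ≈ 6.9184e-6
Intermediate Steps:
l = 53574 (l = 19734 + 33840 = 53574)
1/(90969 + l) = 1/(90969 + 53574) = 1/144543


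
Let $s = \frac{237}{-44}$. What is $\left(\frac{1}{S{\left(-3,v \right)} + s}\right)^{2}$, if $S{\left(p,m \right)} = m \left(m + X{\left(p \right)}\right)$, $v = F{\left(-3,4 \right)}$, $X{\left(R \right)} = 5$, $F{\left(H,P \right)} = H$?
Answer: $\frac{1936}{251001} \approx 0.0077131$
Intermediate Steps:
$v = -3$
$S{\left(p,m \right)} = m \left(5 + m\right)$ ($S{\left(p,m \right)} = m \left(m + 5\right) = m \left(5 + m\right)$)
$s = - \frac{237}{44}$ ($s = 237 \left(- \frac{1}{44}\right) = - \frac{237}{44} \approx -5.3864$)
$\left(\frac{1}{S{\left(-3,v \right)} + s}\right)^{2} = \left(\frac{1}{- 3 \left(5 - 3\right) - \frac{237}{44}}\right)^{2} = \left(\frac{1}{\left(-3\right) 2 - \frac{237}{44}}\right)^{2} = \left(\frac{1}{-6 - \frac{237}{44}}\right)^{2} = \left(\frac{1}{- \frac{501}{44}}\right)^{2} = \left(- \frac{44}{501}\right)^{2} = \frac{1936}{251001}$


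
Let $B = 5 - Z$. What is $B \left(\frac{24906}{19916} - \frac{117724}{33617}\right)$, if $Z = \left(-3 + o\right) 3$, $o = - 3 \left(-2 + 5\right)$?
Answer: $- \frac{30900186731}{334758086} \approx -92.306$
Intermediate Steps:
$o = -9$ ($o = \left(-3\right) 3 = -9$)
$Z = -36$ ($Z = \left(-3 - 9\right) 3 = \left(-12\right) 3 = -36$)
$B = 41$ ($B = 5 - -36 = 5 + 36 = 41$)
$B \left(\frac{24906}{19916} - \frac{117724}{33617}\right) = 41 \left(\frac{24906}{19916} - \frac{117724}{33617}\right) = 41 \left(24906 \cdot \frac{1}{19916} - \frac{117724}{33617}\right) = 41 \left(\frac{12453}{9958} - \frac{117724}{33617}\right) = 41 \left(- \frac{753663091}{334758086}\right) = - \frac{30900186731}{334758086}$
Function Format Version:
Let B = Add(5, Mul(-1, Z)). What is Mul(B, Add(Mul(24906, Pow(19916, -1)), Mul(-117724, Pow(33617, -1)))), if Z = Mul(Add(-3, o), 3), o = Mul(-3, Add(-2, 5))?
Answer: Rational(-30900186731, 334758086) ≈ -92.306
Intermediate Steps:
o = -9 (o = Mul(-3, 3) = -9)
Z = -36 (Z = Mul(Add(-3, -9), 3) = Mul(-12, 3) = -36)
B = 41 (B = Add(5, Mul(-1, -36)) = Add(5, 36) = 41)
Mul(B, Add(Mul(24906, Pow(19916, -1)), Mul(-117724, Pow(33617, -1)))) = Mul(41, Add(Mul(24906, Pow(19916, -1)), Mul(-117724, Pow(33617, -1)))) = Mul(41, Add(Mul(24906, Rational(1, 19916)), Mul(-117724, Rational(1, 33617)))) = Mul(41, Add(Rational(12453, 9958), Rational(-117724, 33617))) = Mul(41, Rational(-753663091, 334758086)) = Rational(-30900186731, 334758086)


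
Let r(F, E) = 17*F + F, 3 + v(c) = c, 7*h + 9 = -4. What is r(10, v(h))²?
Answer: 32400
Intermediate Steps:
h = -13/7 (h = -9/7 + (⅐)*(-4) = -9/7 - 4/7 = -13/7 ≈ -1.8571)
v(c) = -3 + c
r(F, E) = 18*F
r(10, v(h))² = (18*10)² = 180² = 32400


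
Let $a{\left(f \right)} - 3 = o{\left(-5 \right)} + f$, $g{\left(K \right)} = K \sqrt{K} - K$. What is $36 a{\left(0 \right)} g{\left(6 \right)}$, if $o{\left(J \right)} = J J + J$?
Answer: $-4968 + 4968 \sqrt{6} \approx 7201.1$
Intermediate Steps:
$g{\left(K \right)} = K^{\frac{3}{2}} - K$
$o{\left(J \right)} = J + J^{2}$ ($o{\left(J \right)} = J^{2} + J = J + J^{2}$)
$a{\left(f \right)} = 23 + f$ ($a{\left(f \right)} = 3 + \left(- 5 \left(1 - 5\right) + f\right) = 3 + \left(\left(-5\right) \left(-4\right) + f\right) = 3 + \left(20 + f\right) = 23 + f$)
$36 a{\left(0 \right)} g{\left(6 \right)} = 36 \left(23 + 0\right) \left(6^{\frac{3}{2}} - 6\right) = 36 \cdot 23 \left(6 \sqrt{6} - 6\right) = 828 \left(-6 + 6 \sqrt{6}\right) = -4968 + 4968 \sqrt{6}$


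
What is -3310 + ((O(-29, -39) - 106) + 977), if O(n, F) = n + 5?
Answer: -2463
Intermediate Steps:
O(n, F) = 5 + n
-3310 + ((O(-29, -39) - 106) + 977) = -3310 + (((5 - 29) - 106) + 977) = -3310 + ((-24 - 106) + 977) = -3310 + (-130 + 977) = -3310 + 847 = -2463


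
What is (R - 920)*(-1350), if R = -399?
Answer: 1780650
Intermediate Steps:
(R - 920)*(-1350) = (-399 - 920)*(-1350) = -1319*(-1350) = 1780650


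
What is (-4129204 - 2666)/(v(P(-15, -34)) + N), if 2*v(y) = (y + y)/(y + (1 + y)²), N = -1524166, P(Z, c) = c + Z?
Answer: 3105788950/1145664793 ≈ 2.7109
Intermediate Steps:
P(Z, c) = Z + c
v(y) = y/(y + (1 + y)²) (v(y) = ((y + y)/(y + (1 + y)²))/2 = ((2*y)/(y + (1 + y)²))/2 = (2*y/(y + (1 + y)²))/2 = y/(y + (1 + y)²))
(-4129204 - 2666)/(v(P(-15, -34)) + N) = (-4129204 - 2666)/((-15 - 34)/((-15 - 34) + (1 + (-15 - 34))²) - 1524166) = -4131870/(-49/(-49 + (1 - 49)²) - 1524166) = -4131870/(-49/(-49 + (-48)²) - 1524166) = -4131870/(-49/(-49 + 2304) - 1524166) = -4131870/(-49/2255 - 1524166) = -4131870/(-3436994379/2255) = -4131870*(-2255/3436994379) = 3105788950/1145664793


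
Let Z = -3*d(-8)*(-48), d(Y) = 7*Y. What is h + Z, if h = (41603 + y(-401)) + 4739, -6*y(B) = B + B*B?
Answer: 34634/3 ≈ 11545.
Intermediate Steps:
y(B) = -B/6 - B²/6 (y(B) = -(B + B*B)/6 = -(B + B²)/6 = -B/6 - B²/6)
h = 58826/3 (h = (41603 - ⅙*(-401)*(1 - 401)) + 4739 = (41603 - ⅙*(-401)*(-400)) + 4739 = (41603 - 80200/3) + 4739 = 44609/3 + 4739 = 58826/3 ≈ 19609.)
Z = -8064 (Z = -21*(-8)*(-48) = -3*(-56)*(-48) = 168*(-48) = -8064)
h + Z = 58826/3 - 8064 = 34634/3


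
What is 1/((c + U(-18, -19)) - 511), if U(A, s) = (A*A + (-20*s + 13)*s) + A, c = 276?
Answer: -1/7396 ≈ -0.00013521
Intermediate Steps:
U(A, s) = A + A² + s*(13 - 20*s) (U(A, s) = (A² + (13 - 20*s)*s) + A = (A² + s*(13 - 20*s)) + A = A + A² + s*(13 - 20*s))
1/((c + U(-18, -19)) - 511) = 1/((276 + (-18 + (-18)² - 20*(-19)² + 13*(-19))) - 511) = 1/((276 + (-18 + 324 - 20*361 - 247)) - 511) = 1/((276 + (-18 + 324 - 7220 - 247)) - 511) = 1/((276 - 7161) - 511) = 1/(-6885 - 511) = 1/(-7396) = -1/7396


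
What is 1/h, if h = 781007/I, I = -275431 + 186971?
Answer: -88460/781007 ≈ -0.11326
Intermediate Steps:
I = -88460
h = -781007/88460 (h = 781007/(-88460) = 781007*(-1/88460) = -781007/88460 ≈ -8.8289)
1/h = 1/(-781007/88460) = -88460/781007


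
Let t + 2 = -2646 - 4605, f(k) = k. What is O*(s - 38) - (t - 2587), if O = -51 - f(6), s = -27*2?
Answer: 15084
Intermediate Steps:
s = -54
t = -7253 (t = -2 + (-2646 - 4605) = -2 - 7251 = -7253)
O = -57 (O = -51 - 1*6 = -51 - 6 = -57)
O*(s - 38) - (t - 2587) = -57*(-54 - 38) - (-7253 - 2587) = -57*(-92) - 1*(-9840) = 5244 + 9840 = 15084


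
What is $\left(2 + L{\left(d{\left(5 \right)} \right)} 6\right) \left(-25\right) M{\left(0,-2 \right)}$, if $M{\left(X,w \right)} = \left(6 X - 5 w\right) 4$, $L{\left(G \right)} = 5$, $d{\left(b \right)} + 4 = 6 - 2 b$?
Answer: $-32000$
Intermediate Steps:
$d{\left(b \right)} = 2 - 2 b$ ($d{\left(b \right)} = -4 - \left(-6 + 2 b\right) = 2 - 2 b$)
$M{\left(X,w \right)} = - 20 w + 24 X$ ($M{\left(X,w \right)} = \left(- 5 w + 6 X\right) 4 = - 20 w + 24 X$)
$\left(2 + L{\left(d{\left(5 \right)} \right)} 6\right) \left(-25\right) M{\left(0,-2 \right)} = \left(2 + 5 \cdot 6\right) \left(-25\right) \left(\left(-20\right) \left(-2\right) + 24 \cdot 0\right) = \left(2 + 30\right) \left(-25\right) \left(40 + 0\right) = 32 \left(-25\right) 40 = \left(-800\right) 40 = -32000$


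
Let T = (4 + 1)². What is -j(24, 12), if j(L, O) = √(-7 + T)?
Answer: -3*√2 ≈ -4.2426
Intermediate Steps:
T = 25 (T = 5² = 25)
j(L, O) = 3*√2 (j(L, O) = √(-7 + 25) = √18 = 3*√2)
-j(24, 12) = -3*√2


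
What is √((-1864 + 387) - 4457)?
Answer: I*√5934 ≈ 77.032*I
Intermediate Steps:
√((-1864 + 387) - 4457) = √(-1477 - 4457) = √(-5934) = I*√5934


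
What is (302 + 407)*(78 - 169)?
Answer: -64519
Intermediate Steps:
(302 + 407)*(78 - 169) = 709*(-91) = -64519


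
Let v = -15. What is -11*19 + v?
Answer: -224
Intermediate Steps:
-11*19 + v = -11*19 - 15 = -209 - 15 = -224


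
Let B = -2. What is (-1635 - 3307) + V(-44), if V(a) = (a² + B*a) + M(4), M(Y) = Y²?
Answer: -2902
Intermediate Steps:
V(a) = 16 + a² - 2*a (V(a) = (a² - 2*a) + 4² = (a² - 2*a) + 16 = 16 + a² - 2*a)
(-1635 - 3307) + V(-44) = (-1635 - 3307) + (16 + (-44)² - 2*(-44)) = -4942 + (16 + 1936 + 88) = -4942 + 2040 = -2902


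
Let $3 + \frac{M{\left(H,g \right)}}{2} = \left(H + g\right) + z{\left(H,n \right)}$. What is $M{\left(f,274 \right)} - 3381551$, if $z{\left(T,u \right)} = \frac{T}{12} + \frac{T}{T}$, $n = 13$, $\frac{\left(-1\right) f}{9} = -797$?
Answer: $- \frac{6730931}{2} \approx -3.3655 \cdot 10^{6}$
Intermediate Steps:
$f = 7173$ ($f = \left(-9\right) \left(-797\right) = 7173$)
$z{\left(T,u \right)} = 1 + \frac{T}{12}$ ($z{\left(T,u \right)} = T \frac{1}{12} + 1 = \frac{T}{12} + 1 = 1 + \frac{T}{12}$)
$M{\left(H,g \right)} = -4 + 2 g + \frac{13 H}{6}$ ($M{\left(H,g \right)} = -6 + 2 \left(\left(H + g\right) + \left(1 + \frac{H}{12}\right)\right) = -6 + 2 \left(1 + g + \frac{13 H}{12}\right) = -6 + \left(2 + 2 g + \frac{13 H}{6}\right) = -4 + 2 g + \frac{13 H}{6}$)
$M{\left(f,274 \right)} - 3381551 = \left(-4 + 2 \cdot 274 + \frac{13}{6} \cdot 7173\right) - 3381551 = \left(-4 + 548 + \frac{31083}{2}\right) - 3381551 = \frac{32171}{2} - 3381551 = - \frac{6730931}{2}$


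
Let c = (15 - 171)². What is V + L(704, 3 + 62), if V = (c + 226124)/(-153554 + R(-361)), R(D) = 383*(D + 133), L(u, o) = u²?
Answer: 59691370194/120439 ≈ 4.9562e+5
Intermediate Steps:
R(D) = 50939 + 383*D (R(D) = 383*(133 + D) = 50939 + 383*D)
c = 24336 (c = (-156)² = 24336)
V = -125230/120439 (V = (24336 + 226124)/(-153554 + (50939 + 383*(-361))) = 250460/(-153554 + (50939 - 138263)) = 250460/(-153554 - 87324) = 250460/(-240878) = 250460*(-1/240878) = -125230/120439 ≈ -1.0398)
V + L(704, 3 + 62) = -125230/120439 + 704² = -125230/120439 + 495616 = 59691370194/120439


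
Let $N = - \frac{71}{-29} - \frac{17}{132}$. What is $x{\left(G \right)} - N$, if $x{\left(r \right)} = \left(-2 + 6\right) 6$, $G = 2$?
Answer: $\frac{82993}{3828} \approx 21.681$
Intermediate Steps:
$x{\left(r \right)} = 24$ ($x{\left(r \right)} = 4 \cdot 6 = 24$)
$N = \frac{8879}{3828}$ ($N = \left(-71\right) \left(- \frac{1}{29}\right) - \frac{17}{132} = \frac{71}{29} - \frac{17}{132} = \frac{8879}{3828} \approx 2.3195$)
$x{\left(G \right)} - N = 24 - \frac{8879}{3828} = \frac{82993}{3828}$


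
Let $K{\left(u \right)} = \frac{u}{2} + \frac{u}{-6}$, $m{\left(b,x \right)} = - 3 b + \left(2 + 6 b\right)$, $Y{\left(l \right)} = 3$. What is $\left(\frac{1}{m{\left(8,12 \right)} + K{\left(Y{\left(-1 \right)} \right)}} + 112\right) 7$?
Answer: $\frac{21175}{27} \approx 784.26$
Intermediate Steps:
$m{\left(b,x \right)} = 2 + 3 b$
$K{\left(u \right)} = \frac{u}{3}$ ($K{\left(u \right)} = u \frac{1}{2} + u \left(- \frac{1}{6}\right) = \frac{u}{2} - \frac{u}{6} = \frac{u}{3}$)
$\left(\frac{1}{m{\left(8,12 \right)} + K{\left(Y{\left(-1 \right)} \right)}} + 112\right) 7 = \left(\frac{1}{\left(2 + 3 \cdot 8\right) + \frac{1}{3} \cdot 3} + 112\right) 7 = \left(\frac{1}{\left(2 + 24\right) + 1} + 112\right) 7 = \left(\frac{1}{26 + 1} + 112\right) 7 = \left(\frac{1}{27} + 112\right) 7 = \frac{3025}{27} \cdot 7 = \frac{21175}{27}$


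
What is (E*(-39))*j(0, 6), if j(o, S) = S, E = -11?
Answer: 2574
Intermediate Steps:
(E*(-39))*j(0, 6) = -11*(-39)*6 = 429*6 = 2574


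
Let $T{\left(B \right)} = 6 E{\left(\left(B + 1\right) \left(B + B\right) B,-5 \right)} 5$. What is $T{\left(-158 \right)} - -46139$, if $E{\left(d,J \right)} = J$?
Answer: $45989$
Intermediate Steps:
$T{\left(B \right)} = -150$ ($T{\left(B \right)} = 6 \left(-5\right) 5 = \left(-30\right) 5 = -150$)
$T{\left(-158 \right)} - -46139 = -150 - -46139 = -150 + 46139 = 45989$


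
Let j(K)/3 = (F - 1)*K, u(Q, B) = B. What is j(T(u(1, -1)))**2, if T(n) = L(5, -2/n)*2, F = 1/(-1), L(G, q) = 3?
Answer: 1296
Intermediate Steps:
F = -1
T(n) = 6 (T(n) = 3*2 = 6)
j(K) = -6*K (j(K) = 3*((-1 - 1)*K) = 3*(-2*K) = -6*K)
j(T(u(1, -1)))**2 = (-6*6)**2 = (-36)**2 = 1296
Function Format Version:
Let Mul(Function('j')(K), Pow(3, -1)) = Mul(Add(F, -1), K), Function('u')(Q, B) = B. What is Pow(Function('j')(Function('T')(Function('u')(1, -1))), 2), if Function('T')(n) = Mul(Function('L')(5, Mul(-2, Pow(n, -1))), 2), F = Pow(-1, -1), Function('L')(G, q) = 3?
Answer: 1296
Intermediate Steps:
F = -1
Function('T')(n) = 6 (Function('T')(n) = Mul(3, 2) = 6)
Function('j')(K) = Mul(-6, K) (Function('j')(K) = Mul(3, Mul(Add(-1, -1), K)) = Mul(3, Mul(-2, K)) = Mul(-6, K))
Pow(Function('j')(Function('T')(Function('u')(1, -1))), 2) = Pow(Mul(-6, 6), 2) = Pow(-36, 2) = 1296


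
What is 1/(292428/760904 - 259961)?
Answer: -190226/49451268079 ≈ -3.8467e-6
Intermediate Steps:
1/(292428/760904 - 259961) = 1/(292428*(1/760904) - 259961) = 1/(73107/190226 - 259961) = 1/(-49451268079/190226) = -190226/49451268079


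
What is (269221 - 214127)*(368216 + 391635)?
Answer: 41863230994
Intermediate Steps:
(269221 - 214127)*(368216 + 391635) = 55094*759851 = 41863230994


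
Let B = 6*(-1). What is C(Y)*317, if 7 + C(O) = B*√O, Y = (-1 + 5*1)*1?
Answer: -6023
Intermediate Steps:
B = -6
Y = 4 (Y = (-1 + 5)*1 = 4*1 = 4)
C(O) = -7 - 6*√O
C(Y)*317 = (-7 - 6*√4)*317 = (-7 - 6*2)*317 = (-7 - 12)*317 = -19*317 = -6023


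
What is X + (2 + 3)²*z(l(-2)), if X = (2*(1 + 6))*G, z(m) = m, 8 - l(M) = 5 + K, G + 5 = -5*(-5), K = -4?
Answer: 455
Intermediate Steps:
G = 20 (G = -5 - 5*(-5) = -5 + 25 = 20)
l(M) = 7 (l(M) = 8 - (5 - 4) = 8 - 1*1 = 8 - 1 = 7)
X = 280 (X = (2*(1 + 6))*20 = (2*7)*20 = 14*20 = 280)
X + (2 + 3)²*z(l(-2)) = 280 + (2 + 3)²*7 = 280 + 5²*7 = 280 + 25*7 = 280 + 175 = 455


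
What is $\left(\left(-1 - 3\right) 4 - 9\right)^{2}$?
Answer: $625$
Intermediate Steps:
$\left(\left(-1 - 3\right) 4 - 9\right)^{2} = \left(\left(-4\right) 4 - 9\right)^{2} = \left(-16 - 9\right)^{2} = \left(-25\right)^{2} = 625$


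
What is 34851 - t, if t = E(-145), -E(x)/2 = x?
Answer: 34561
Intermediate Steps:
E(x) = -2*x
t = 290 (t = -2*(-145) = 290)
34851 - t = 34851 - 1*290 = 34851 - 290 = 34561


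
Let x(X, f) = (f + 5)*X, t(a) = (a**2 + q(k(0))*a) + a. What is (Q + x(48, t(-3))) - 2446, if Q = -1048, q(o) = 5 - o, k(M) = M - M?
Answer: -3686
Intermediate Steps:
k(M) = 0
t(a) = a**2 + 6*a (t(a) = (a**2 + (5 - 1*0)*a) + a = (a**2 + (5 + 0)*a) + a = (a**2 + 5*a) + a = a**2 + 6*a)
x(X, f) = X*(5 + f) (x(X, f) = (5 + f)*X = X*(5 + f))
(Q + x(48, t(-3))) - 2446 = (-1048 + 48*(5 - 3*(6 - 3))) - 2446 = (-1048 + 48*(5 - 3*3)) - 2446 = (-1048 + 48*(5 - 9)) - 2446 = (-1048 + 48*(-4)) - 2446 = (-1048 - 192) - 2446 = -1240 - 2446 = -3686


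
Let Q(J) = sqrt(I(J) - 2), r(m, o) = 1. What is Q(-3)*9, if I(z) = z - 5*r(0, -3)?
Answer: 9*I*sqrt(10) ≈ 28.461*I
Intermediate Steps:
I(z) = -5 + z (I(z) = z - 5*1 = z - 5 = -5 + z)
Q(J) = sqrt(-7 + J) (Q(J) = sqrt((-5 + J) - 2) = sqrt(-7 + J))
Q(-3)*9 = sqrt(-7 - 3)*9 = sqrt(-10)*9 = (I*sqrt(10))*9 = 9*I*sqrt(10)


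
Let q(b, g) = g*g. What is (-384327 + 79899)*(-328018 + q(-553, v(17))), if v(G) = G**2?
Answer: 74431732716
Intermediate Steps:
q(b, g) = g**2
(-384327 + 79899)*(-328018 + q(-553, v(17))) = (-384327 + 79899)*(-328018 + (17**2)**2) = -304428*(-328018 + 289**2) = -304428*(-328018 + 83521) = -304428*(-244497) = 74431732716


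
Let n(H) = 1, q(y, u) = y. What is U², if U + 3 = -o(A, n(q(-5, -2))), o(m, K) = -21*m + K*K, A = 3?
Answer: 3481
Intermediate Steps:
o(m, K) = K² - 21*m (o(m, K) = -21*m + K² = K² - 21*m)
U = 59 (U = -3 - (1² - 21*3) = -3 - (1 - 63) = -3 - 1*(-62) = -3 + 62 = 59)
U² = 59² = 3481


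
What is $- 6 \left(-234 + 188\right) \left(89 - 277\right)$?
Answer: $-51888$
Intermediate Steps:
$- 6 \left(-234 + 188\right) \left(89 - 277\right) = - 6 \left(\left(-46\right) \left(-188\right)\right) = \left(-6\right) 8648 = -51888$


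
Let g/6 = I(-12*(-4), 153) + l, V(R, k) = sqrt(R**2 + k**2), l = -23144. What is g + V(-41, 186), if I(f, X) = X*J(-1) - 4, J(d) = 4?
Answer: -135216 + sqrt(36277) ≈ -1.3503e+5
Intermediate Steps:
I(f, X) = -4 + 4*X (I(f, X) = X*4 - 4 = 4*X - 4 = -4 + 4*X)
g = -135216 (g = 6*((-4 + 4*153) - 23144) = 6*((-4 + 612) - 23144) = 6*(608 - 23144) = 6*(-22536) = -135216)
g + V(-41, 186) = -135216 + sqrt((-41)**2 + 186**2) = -135216 + sqrt(1681 + 34596) = -135216 + sqrt(36277)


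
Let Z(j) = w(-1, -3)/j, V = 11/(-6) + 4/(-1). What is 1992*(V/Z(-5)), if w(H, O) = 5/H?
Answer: -11620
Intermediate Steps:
V = -35/6 (V = 11*(-1/6) + 4*(-1) = -11/6 - 4 = -35/6 ≈ -5.8333)
Z(j) = -5/j (Z(j) = (5/(-1))/j = (5*(-1))/j = -5/j)
1992*(V/Z(-5)) = 1992*(-35/(6*((-5/(-5))))) = 1992*(-35/(6*((-5*(-1/5))))) = 1992*(-35/6/1) = 1992*(-35/6*1) = 1992*(-35/6) = -11620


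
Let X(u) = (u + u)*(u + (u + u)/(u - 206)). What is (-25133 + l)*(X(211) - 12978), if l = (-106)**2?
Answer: -7760140388/5 ≈ -1.5520e+9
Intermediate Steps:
l = 11236
X(u) = 2*u*(u + 2*u/(-206 + u)) (X(u) = (2*u)*(u + (2*u)/(-206 + u)) = (2*u)*(u + 2*u/(-206 + u)) = 2*u*(u + 2*u/(-206 + u)))
(-25133 + l)*(X(211) - 12978) = (-25133 + 11236)*(2*211**2*(-204 + 211)/(-206 + 211) - 12978) = -13897*(2*44521*7/5 - 12978) = -13897*(2*44521*(1/5)*7 - 12978) = -13897*(623294/5 - 12978) = -13897*558404/5 = -7760140388/5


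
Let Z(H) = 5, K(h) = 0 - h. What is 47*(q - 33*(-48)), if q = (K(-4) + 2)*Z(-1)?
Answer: 75858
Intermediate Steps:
K(h) = -h
q = 30 (q = (-1*(-4) + 2)*5 = (4 + 2)*5 = 6*5 = 30)
47*(q - 33*(-48)) = 47*(30 - 33*(-48)) = 47*(30 + 1584) = 47*1614 = 75858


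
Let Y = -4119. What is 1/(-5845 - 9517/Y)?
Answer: -4119/24066038 ≈ -0.00017115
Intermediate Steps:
1/(-5845 - 9517/Y) = 1/(-5845 - 9517/(-4119)) = 1/(-5845 - 9517*(-1/4119)) = 1/(-5845 + 9517/4119) = 1/(-24066038/4119) = -4119/24066038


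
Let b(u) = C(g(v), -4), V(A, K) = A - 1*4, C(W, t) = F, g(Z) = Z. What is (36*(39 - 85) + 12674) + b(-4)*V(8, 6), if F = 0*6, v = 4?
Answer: 11018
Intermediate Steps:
F = 0
C(W, t) = 0
V(A, K) = -4 + A (V(A, K) = A - 4 = -4 + A)
b(u) = 0
(36*(39 - 85) + 12674) + b(-4)*V(8, 6) = (36*(39 - 85) + 12674) + 0*(-4 + 8) = (36*(-46) + 12674) + 0*4 = (-1656 + 12674) + 0 = 11018 + 0 = 11018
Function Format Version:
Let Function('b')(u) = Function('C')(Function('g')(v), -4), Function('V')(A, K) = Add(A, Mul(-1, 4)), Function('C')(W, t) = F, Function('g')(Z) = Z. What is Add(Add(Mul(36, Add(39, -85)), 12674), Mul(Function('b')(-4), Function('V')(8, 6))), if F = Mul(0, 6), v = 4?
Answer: 11018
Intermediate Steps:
F = 0
Function('C')(W, t) = 0
Function('V')(A, K) = Add(-4, A) (Function('V')(A, K) = Add(A, -4) = Add(-4, A))
Function('b')(u) = 0
Add(Add(Mul(36, Add(39, -85)), 12674), Mul(Function('b')(-4), Function('V')(8, 6))) = Add(Add(Mul(36, Add(39, -85)), 12674), Mul(0, Add(-4, 8))) = Add(Add(Mul(36, -46), 12674), Mul(0, 4)) = Add(Add(-1656, 12674), 0) = Add(11018, 0) = 11018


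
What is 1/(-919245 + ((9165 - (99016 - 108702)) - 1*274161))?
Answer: -1/1174555 ≈ -8.5139e-7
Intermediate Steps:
1/(-919245 + ((9165 - (99016 - 108702)) - 1*274161)) = 1/(-919245 + ((9165 - 1*(-9686)) - 274161)) = 1/(-919245 + ((9165 + 9686) - 274161)) = 1/(-919245 + (18851 - 274161)) = 1/(-919245 - 255310) = 1/(-1174555) = -1/1174555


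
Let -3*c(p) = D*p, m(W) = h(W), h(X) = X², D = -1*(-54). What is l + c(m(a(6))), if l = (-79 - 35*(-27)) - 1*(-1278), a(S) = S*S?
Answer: -21184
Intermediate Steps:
a(S) = S²
D = 54
m(W) = W²
c(p) = -18*p
l = 2144 (l = (-79 + 945) + 1278 = 866 + 1278 = 2144)
l + c(m(a(6))) = 2144 - 18*(6²)² = 2144 - 18*36² = 2144 - 18*1296 = 2144 - 23328 = -21184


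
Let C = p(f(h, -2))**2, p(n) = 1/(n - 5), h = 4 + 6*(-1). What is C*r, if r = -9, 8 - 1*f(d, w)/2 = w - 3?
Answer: -1/49 ≈ -0.020408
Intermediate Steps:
h = -2 (h = 4 - 6 = -2)
f(d, w) = 22 - 2*w (f(d, w) = 16 - 2*(w - 3) = 16 - 2*(-3 + w) = 16 + (6 - 2*w) = 22 - 2*w)
p(n) = 1/(-5 + n)
C = 1/441 (C = (1/(-5 + (22 - 2*(-2))))**2 = (1/(-5 + (22 + 4)))**2 = (1/(-5 + 26))**2 = (1/21)**2 = 1/441 ≈ 0.0022676)
C*r = (1/441)*(-9) = -1/49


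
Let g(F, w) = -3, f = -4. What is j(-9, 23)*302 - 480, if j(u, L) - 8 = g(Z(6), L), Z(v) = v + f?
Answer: 1030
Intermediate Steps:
Z(v) = -4 + v (Z(v) = v - 4 = -4 + v)
j(u, L) = 5 (j(u, L) = 8 - 3 = 5)
j(-9, 23)*302 - 480 = 5*302 - 480 = 1510 - 480 = 1030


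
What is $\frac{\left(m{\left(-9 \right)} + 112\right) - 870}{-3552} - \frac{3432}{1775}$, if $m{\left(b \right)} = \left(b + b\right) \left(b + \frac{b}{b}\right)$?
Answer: $- \frac{5550307}{3152400} \approx -1.7607$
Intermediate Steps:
$m{\left(b \right)} = 2 b \left(1 + b\right)$ ($m{\left(b \right)} = 2 b \left(b + 1\right) = 2 b \left(1 + b\right)$)
$\frac{\left(m{\left(-9 \right)} + 112\right) - 870}{-3552} - \frac{3432}{1775} = \frac{\left(2 \left(-9\right) \left(1 - 9\right) + 112\right) - 870}{-3552} - \frac{3432}{1775} = \left(\left(2 \left(-9\right) \left(-8\right) + 112\right) - 870\right) \left(- \frac{1}{3552}\right) - \frac{3432}{1775} = \left(\left(144 + 112\right) - 870\right) \left(- \frac{1}{3552}\right) - \frac{3432}{1775} = \left(256 - 870\right) \left(- \frac{1}{3552}\right) - \frac{3432}{1775} = \left(-614\right) \left(- \frac{1}{3552}\right) - \frac{3432}{1775} = \frac{307}{1776} - \frac{3432}{1775} = - \frac{5550307}{3152400}$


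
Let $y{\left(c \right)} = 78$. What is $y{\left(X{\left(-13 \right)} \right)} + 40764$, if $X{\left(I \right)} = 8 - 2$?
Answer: $40842$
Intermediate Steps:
$X{\left(I \right)} = 6$ ($X{\left(I \right)} = 8 - 2 = 6$)
$y{\left(X{\left(-13 \right)} \right)} + 40764 = 78 + 40764 = 40842$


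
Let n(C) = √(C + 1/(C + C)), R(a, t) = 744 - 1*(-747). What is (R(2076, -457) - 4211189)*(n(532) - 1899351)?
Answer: 7995694105998 - 2104849*√150569034/266 ≈ 7.9956e+12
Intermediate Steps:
R(a, t) = 1491 (R(a, t) = 744 + 747 = 1491)
n(C) = √(C + 1/(2*C))
(R(2076, -457) - 4211189)*(n(532) - 1899351) = (1491 - 4211189)*(√(2/532 + 4*532)/2 - 1899351) = -4209698*(√(2*(1/532) + 2128)/2 - 1899351) = -4209698*(√(1/266 + 2128)/2 - 1899351) = -4209698*(√(566049/266)/2 - 1899351) = -4209698*((√150569034/266)/2 - 1899351) = -4209698*(√150569034/532 - 1899351) = -4209698*(-1899351 + √150569034/532) = 7995694105998 - 2104849*√150569034/266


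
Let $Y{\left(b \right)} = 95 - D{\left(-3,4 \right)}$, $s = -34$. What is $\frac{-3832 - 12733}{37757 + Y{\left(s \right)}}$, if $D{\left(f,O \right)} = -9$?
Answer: $- \frac{16565}{37861} \approx -0.43752$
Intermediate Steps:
$Y{\left(b \right)} = 104$ ($Y{\left(b \right)} = 95 - -9 = 95 + 9 = 104$)
$\frac{-3832 - 12733}{37757 + Y{\left(s \right)}} = \frac{-3832 - 12733}{37757 + 104} = - \frac{16565}{37861}$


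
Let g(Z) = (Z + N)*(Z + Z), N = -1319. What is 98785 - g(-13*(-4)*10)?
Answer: 929745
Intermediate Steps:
g(Z) = 2*Z*(-1319 + Z) (g(Z) = (Z - 1319)*(Z + Z) = (-1319 + Z)*(2*Z) = 2*Z*(-1319 + Z))
98785 - g(-13*(-4)*10) = 98785 - 2*-13*(-4)*10*(-1319 - 13*(-4)*10) = 98785 - 2*52*10*(-1319 + 52*10) = 98785 - 2*520*(-1319 + 520) = 98785 - 2*520*(-799) = 98785 - 1*(-830960) = 98785 + 830960 = 929745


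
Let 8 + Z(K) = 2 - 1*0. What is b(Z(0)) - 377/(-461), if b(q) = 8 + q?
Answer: 1299/461 ≈ 2.8178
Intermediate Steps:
Z(K) = -6 (Z(K) = -8 + (2 - 1*0) = -8 + (2 + 0) = -8 + 2 = -6)
b(Z(0)) - 377/(-461) = (8 - 6) - 377/(-461) = 2 - 377*(-1/461) = 2 + 377/461 = 1299/461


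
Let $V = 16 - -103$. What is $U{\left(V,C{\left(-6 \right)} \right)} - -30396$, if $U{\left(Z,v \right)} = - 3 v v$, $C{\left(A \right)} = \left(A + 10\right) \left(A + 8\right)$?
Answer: $30204$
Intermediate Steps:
$V = 119$ ($V = 16 + 103 = 119$)
$C{\left(A \right)} = \left(8 + A\right) \left(10 + A\right)$ ($C{\left(A \right)} = \left(10 + A\right) \left(8 + A\right) = \left(8 + A\right) \left(10 + A\right)$)
$U{\left(Z,v \right)} = - 3 v^{2}$
$U{\left(V,C{\left(-6 \right)} \right)} - -30396 = - 3 \left(80 + \left(-6\right)^{2} + 18 \left(-6\right)\right)^{2} - -30396 = - 3 \left(80 + 36 - 108\right)^{2} + 30396 = - 3 \cdot 8^{2} + 30396 = \left(-3\right) 64 + 30396 = -192 + 30396 = 30204$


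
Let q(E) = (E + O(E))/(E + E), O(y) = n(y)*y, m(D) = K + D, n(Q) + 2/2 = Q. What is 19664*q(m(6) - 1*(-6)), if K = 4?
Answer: 157312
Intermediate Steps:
n(Q) = -1 + Q
m(D) = 4 + D
O(y) = y*(-1 + y) (O(y) = (-1 + y)*y = y*(-1 + y))
q(E) = (E + E*(-1 + E))/(2*E) (q(E) = (E + E*(-1 + E))/(E + E) = (E + E*(-1 + E))/((2*E)) = (E + E*(-1 + E))*(1/(2*E)) = (E + E*(-1 + E))/(2*E))
19664*q(m(6) - 1*(-6)) = 19664*(((4 + 6) - 1*(-6))/2) = 19664*((10 + 6)/2) = 19664*((½)*16) = 19664*8 = 157312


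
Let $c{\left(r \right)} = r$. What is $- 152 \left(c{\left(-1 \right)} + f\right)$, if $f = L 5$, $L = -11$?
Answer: $8512$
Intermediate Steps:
$f = -55$ ($f = \left(-11\right) 5 = -55$)
$- 152 \left(c{\left(-1 \right)} + f\right) = - 152 \left(-1 - 55\right) = \left(-152\right) \left(-56\right) = 8512$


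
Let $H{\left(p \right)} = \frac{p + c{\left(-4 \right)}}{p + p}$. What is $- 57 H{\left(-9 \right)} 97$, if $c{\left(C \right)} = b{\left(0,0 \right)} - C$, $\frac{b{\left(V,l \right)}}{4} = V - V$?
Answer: $- \frac{9215}{6} \approx -1535.8$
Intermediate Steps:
$b{\left(V,l \right)} = 0$ ($b{\left(V,l \right)} = 4 \left(V - V\right) = 4 \cdot 0 = 0$)
$c{\left(C \right)} = - C$ ($c{\left(C \right)} = 0 - C = - C$)
$H{\left(p \right)} = \frac{4 + p}{2 p}$ ($H{\left(p \right)} = \frac{p - -4}{p + p} = \frac{p + 4}{2 p} = \left(4 + p\right) \frac{1}{2 p} = \frac{4 + p}{2 p}$)
$- 57 H{\left(-9 \right)} 97 = - 57 \frac{4 - 9}{2 \left(-9\right)} 97 = - 57 \cdot \frac{1}{2} \left(- \frac{1}{9}\right) \left(-5\right) 97 = \left(-57\right) \frac{5}{18} \cdot 97 = \left(- \frac{95}{6}\right) 97 = - \frac{9215}{6}$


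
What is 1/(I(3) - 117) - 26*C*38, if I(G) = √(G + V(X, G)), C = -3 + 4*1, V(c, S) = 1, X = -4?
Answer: -113621/115 ≈ -988.01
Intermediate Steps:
C = 1 (C = -3 + 4 = 1)
I(G) = √(1 + G) (I(G) = √(G + 1) = √(1 + G))
1/(I(3) - 117) - 26*C*38 = 1/(√(1 + 3) - 117) - 26*1*38 = 1/(√4 - 117) - 26*38 = 1/(2 - 117) - 988 = 1/(-115) - 988 = -1/115 - 988 = -113621/115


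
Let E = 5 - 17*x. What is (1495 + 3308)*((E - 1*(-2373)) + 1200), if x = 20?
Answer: 15552114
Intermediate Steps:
E = -335 (E = 5 - 17*20 = 5 - 340 = -335)
(1495 + 3308)*((E - 1*(-2373)) + 1200) = (1495 + 3308)*((-335 - 1*(-2373)) + 1200) = 4803*((-335 + 2373) + 1200) = 4803*(2038 + 1200) = 4803*3238 = 15552114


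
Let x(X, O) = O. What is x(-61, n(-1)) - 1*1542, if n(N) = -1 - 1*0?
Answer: -1543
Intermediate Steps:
n(N) = -1 (n(N) = -1 + 0 = -1)
x(-61, n(-1)) - 1*1542 = -1 - 1*1542 = -1 - 1542 = -1543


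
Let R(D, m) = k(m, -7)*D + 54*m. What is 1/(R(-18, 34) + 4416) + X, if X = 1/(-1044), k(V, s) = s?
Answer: -889/1109772 ≈ -0.00080107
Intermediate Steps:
X = -1/1044 ≈ -0.00095785
R(D, m) = -7*D + 54*m
1/(R(-18, 34) + 4416) + X = 1/((-7*(-18) + 54*34) + 4416) - 1/1044 = 1/((126 + 1836) + 4416) - 1/1044 = 1/(1962 + 4416) - 1/1044 = 1/6378 - 1/1044 = -889/1109772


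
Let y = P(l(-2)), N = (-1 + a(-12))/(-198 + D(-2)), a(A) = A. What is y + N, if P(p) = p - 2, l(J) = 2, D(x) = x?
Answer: 13/200 ≈ 0.065000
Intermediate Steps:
P(p) = -2 + p
N = 13/200 (N = (-1 - 12)/(-198 - 2) = -13/(-200) = -13*(-1/200) = 13/200 ≈ 0.065000)
y = 0 (y = -2 + 2 = 0)
y + N = 0 + 13/200 = 13/200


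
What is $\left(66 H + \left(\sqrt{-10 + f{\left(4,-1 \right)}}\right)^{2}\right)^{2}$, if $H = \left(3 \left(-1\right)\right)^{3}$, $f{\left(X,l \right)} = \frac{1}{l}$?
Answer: $3214849$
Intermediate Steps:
$H = -27$ ($H = \left(-3\right)^{3} = -27$)
$\left(66 H + \left(\sqrt{-10 + f{\left(4,-1 \right)}}\right)^{2}\right)^{2} = \left(66 \left(-27\right) + \left(\sqrt{-10 + \frac{1}{-1}}\right)^{2}\right)^{2} = \left(-1782 + \left(\sqrt{-10 - 1}\right)^{2}\right)^{2} = \left(-1782 + \left(\sqrt{-11}\right)^{2}\right)^{2} = \left(-1782 + \left(i \sqrt{11}\right)^{2}\right)^{2} = \left(-1782 - 11\right)^{2} = \left(-1793\right)^{2} = 3214849$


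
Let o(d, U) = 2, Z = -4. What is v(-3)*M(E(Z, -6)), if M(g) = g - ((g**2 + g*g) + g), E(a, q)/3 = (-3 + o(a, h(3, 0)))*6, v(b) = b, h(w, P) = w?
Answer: 1944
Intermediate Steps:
E(a, q) = -18 (E(a, q) = 3*((-3 + 2)*6) = 3*(-1*6) = 3*(-6) = -18)
M(g) = -2*g**2 (M(g) = g - ((g**2 + g**2) + g) = g - (2*g**2 + g) = g - (g + 2*g**2) = g + (-g - 2*g**2) = -2*g**2)
v(-3)*M(E(Z, -6)) = -(-6)*(-18)**2 = -(-6)*324 = -3*(-648) = 1944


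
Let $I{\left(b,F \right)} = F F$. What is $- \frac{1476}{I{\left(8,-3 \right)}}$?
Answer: $-164$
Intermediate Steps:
$I{\left(b,F \right)} = F^{2}$
$- \frac{1476}{I{\left(8,-3 \right)}} = - \frac{1476}{\left(-3\right)^{2}} = - \frac{1476}{9} = \left(-1476\right) \frac{1}{9} = -164$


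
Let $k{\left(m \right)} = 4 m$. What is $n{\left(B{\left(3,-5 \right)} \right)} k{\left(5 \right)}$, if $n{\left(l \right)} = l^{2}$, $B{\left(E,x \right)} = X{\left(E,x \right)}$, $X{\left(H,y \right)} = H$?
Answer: $180$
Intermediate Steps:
$B{\left(E,x \right)} = E$
$n{\left(B{\left(3,-5 \right)} \right)} k{\left(5 \right)} = 3^{2} \cdot 4 \cdot 5 = 9 \cdot 20 = 180$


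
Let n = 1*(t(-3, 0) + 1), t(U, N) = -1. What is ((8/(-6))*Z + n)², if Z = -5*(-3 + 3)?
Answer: 0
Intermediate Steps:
Z = 0 (Z = -5*0 = 0)
n = 0 (n = 1*(-1 + 1) = 1*0 = 0)
((8/(-6))*Z + n)² = ((8/(-6))*0 + 0)² = ((8*(-⅙))*0 + 0)² = (-4/3*0 + 0)² = (0 + 0)² = 0² = 0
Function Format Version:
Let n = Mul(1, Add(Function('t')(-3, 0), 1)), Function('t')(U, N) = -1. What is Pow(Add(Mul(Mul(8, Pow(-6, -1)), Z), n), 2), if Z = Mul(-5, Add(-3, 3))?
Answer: 0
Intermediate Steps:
Z = 0 (Z = Mul(-5, 0) = 0)
n = 0 (n = Mul(1, Add(-1, 1)) = Mul(1, 0) = 0)
Pow(Add(Mul(Mul(8, Pow(-6, -1)), Z), n), 2) = Pow(Add(Mul(Mul(8, Pow(-6, -1)), 0), 0), 2) = Pow(Add(Mul(Mul(8, Rational(-1, 6)), 0), 0), 2) = Pow(Add(Mul(Rational(-4, 3), 0), 0), 2) = Pow(Add(0, 0), 2) = Pow(0, 2) = 0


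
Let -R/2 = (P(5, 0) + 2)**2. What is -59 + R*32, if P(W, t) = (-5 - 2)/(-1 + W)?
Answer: -63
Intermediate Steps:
P(W, t) = -7/(-1 + W)
R = -1/8 (R = -2*(-7/(-1 + 5) + 2)**2 = -2*(-7/4 + 2)**2 = -2*(1/4)**2 = -2*1/16 = -1/8 ≈ -0.12500)
-59 + R*32 = -59 - 1/8*32 = -59 - 4 = -63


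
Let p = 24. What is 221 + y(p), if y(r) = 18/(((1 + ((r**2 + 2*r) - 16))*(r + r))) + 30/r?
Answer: 360935/1624 ≈ 222.25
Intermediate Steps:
y(r) = 30/r + 9/(r*(-15 + r**2 + 2*r)) (y(r) = 18/(((1 + (-16 + r**2 + 2*r))*(2*r))) + 30/r = 18/(((-15 + r**2 + 2*r)*(2*r))) + 30/r = 18/((2*r*(-15 + r**2 + 2*r))) + 30/r = 18*(1/(2*r*(-15 + r**2 + 2*r))) + 30/r = 9/(r*(-15 + r**2 + 2*r)) + 30/r = 30/r + 9/(r*(-15 + r**2 + 2*r)))
221 + y(p) = 221 + 3*(-147 + 10*24**2 + 20*24)/(24*(-15 + 24**2 + 2*24)) = 221 + 3*(1/24)*(-147 + 10*576 + 480)/(-15 + 576 + 48) = 221 + 3*(1/24)*(-147 + 5760 + 480)/609 = 221 + 3*(1/24)*(1/609)*6093 = 221 + 2031/1624 = 360935/1624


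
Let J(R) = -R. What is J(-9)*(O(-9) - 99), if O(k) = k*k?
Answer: -162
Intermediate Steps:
O(k) = k²
J(-9)*(O(-9) - 99) = (-1*(-9))*((-9)² - 99) = 9*(81 - 99) = 9*(-18) = -162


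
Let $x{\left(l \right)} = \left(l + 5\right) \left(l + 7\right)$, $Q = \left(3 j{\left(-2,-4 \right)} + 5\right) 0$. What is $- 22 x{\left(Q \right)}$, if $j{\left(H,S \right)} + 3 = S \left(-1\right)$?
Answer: $-770$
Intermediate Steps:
$j{\left(H,S \right)} = -3 - S$ ($j{\left(H,S \right)} = -3 + S \left(-1\right) = -3 - S$)
$Q = 0$ ($Q = \left(3 \left(-3 - -4\right) + 5\right) 0 = \left(3 \left(-3 + 4\right) + 5\right) 0 = \left(3 \cdot 1 + 5\right) 0 = \left(3 + 5\right) 0 = 8 \cdot 0 = 0$)
$x{\left(l \right)} = \left(5 + l\right) \left(7 + l\right)$
$- 22 x{\left(Q \right)} = - 22 \left(35 + 0^{2} + 12 \cdot 0\right) = - 22 \left(35 + 0 + 0\right) = \left(-22\right) 35 = -770$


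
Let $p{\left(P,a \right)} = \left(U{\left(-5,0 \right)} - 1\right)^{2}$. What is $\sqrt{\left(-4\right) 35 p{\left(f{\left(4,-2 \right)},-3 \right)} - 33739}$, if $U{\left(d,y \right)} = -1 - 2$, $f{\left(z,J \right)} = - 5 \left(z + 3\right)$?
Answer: $i \sqrt{35979} \approx 189.68 i$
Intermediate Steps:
$f{\left(z,J \right)} = -15 - 5 z$ ($f{\left(z,J \right)} = - 5 \left(3 + z\right) = -15 - 5 z$)
$U{\left(d,y \right)} = -3$
$p{\left(P,a \right)} = 16$ ($p{\left(P,a \right)} = \left(-3 - 1\right)^{2} = \left(-4\right)^{2} = 16$)
$\sqrt{\left(-4\right) 35 p{\left(f{\left(4,-2 \right)},-3 \right)} - 33739} = \sqrt{\left(-4\right) 35 \cdot 16 - 33739} = \sqrt{\left(-140\right) 16 - 33739} = \sqrt{-2240 - 33739} = \sqrt{-35979} = i \sqrt{35979}$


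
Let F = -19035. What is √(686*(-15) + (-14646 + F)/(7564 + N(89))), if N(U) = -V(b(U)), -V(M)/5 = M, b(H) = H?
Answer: 3*I*√73368038291/8009 ≈ 101.46*I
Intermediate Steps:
V(M) = -5*M
N(U) = 5*U (N(U) = -(-5)*U = 5*U)
√(686*(-15) + (-14646 + F)/(7564 + N(89))) = √(686*(-15) + (-14646 - 19035)/(7564 + 5*89)) = √(-10290 - 33681/(7564 + 445)) = √(-10290 - 33681/8009) = √(-82446291/8009) = 3*I*√73368038291/8009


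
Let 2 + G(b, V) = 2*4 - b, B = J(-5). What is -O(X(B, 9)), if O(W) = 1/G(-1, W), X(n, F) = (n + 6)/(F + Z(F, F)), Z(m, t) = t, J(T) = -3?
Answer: -⅐ ≈ -0.14286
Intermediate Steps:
B = -3
X(n, F) = (6 + n)/(2*F) (X(n, F) = (n + 6)/(F + F) = (6 + n)/((2*F)) = (6 + n)*(1/(2*F)) = (6 + n)/(2*F))
G(b, V) = 6 - b (G(b, V) = -2 + (2*4 - b) = -2 + (8 - b) = 6 - b)
O(W) = ⅐ (O(W) = 1/(6 - 1*(-1)) = 1/(6 + 1) = 1/7 = ⅐)
-O(X(B, 9)) = -1*⅐ = -⅐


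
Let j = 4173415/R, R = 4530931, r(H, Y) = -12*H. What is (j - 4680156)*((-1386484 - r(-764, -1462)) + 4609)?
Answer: 1017162286956257907/156239 ≈ 6.5103e+12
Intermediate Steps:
j = 4173415/4530931 ≈ 0.92109
(j - 4680156)*((-1386484 - r(-764, -1462)) + 4609) = (4173415/4530931 - 4680156)*((-1386484 - (-12)*(-764)) + 4609) = -21205459731821*((-1386484 - 1*9168) + 4609)/4530931 = -21205459731821*((-1386484 - 9168) + 4609)/4530931 = -21205459731821*(-1395652 + 4609)/4530931 = -21205459731821/4530931*(-1391043) = 1017162286956257907/156239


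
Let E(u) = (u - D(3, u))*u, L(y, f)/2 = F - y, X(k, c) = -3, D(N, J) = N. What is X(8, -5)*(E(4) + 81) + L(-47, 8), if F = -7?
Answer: -175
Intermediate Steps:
L(y, f) = -14 - 2*y (L(y, f) = 2*(-7 - y) = -14 - 2*y)
E(u) = u*(-3 + u) (E(u) = (u - 1*3)*u = (u - 3)*u = (-3 + u)*u = u*(-3 + u))
X(8, -5)*(E(4) + 81) + L(-47, 8) = -3*(4*(-3 + 4) + 81) + (-14 - 2*(-47)) = -3*(4*1 + 81) + (-14 + 94) = -3*(4 + 81) + 80 = -3*85 + 80 = -255 + 80 = -175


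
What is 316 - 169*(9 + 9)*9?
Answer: -27062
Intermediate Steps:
316 - 169*(9 + 9)*9 = 316 - 3042*9 = 316 - 169*162 = 316 - 27378 = -27062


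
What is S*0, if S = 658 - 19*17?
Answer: 0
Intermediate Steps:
S = 335 (S = 658 - 323 = 335)
S*0 = 335*0 = 0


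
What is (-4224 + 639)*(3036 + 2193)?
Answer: -18745965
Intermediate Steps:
(-4224 + 639)*(3036 + 2193) = -3585*5229 = -18745965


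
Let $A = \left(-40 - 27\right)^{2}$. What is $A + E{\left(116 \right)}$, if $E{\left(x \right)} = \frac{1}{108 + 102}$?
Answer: $\frac{942691}{210} \approx 4489.0$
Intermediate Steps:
$A = 4489$ ($A = \left(-67\right)^{2} = 4489$)
$E{\left(x \right)} = \frac{1}{210}$
$A + E{\left(116 \right)} = 4489 + \frac{1}{210} = \frac{942691}{210}$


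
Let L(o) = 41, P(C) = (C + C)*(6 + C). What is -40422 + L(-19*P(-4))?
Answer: -40381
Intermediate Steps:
P(C) = 2*C*(6 + C) (P(C) = (2*C)*(6 + C) = 2*C*(6 + C))
-40422 + L(-19*P(-4)) = -40422 + 41 = -40381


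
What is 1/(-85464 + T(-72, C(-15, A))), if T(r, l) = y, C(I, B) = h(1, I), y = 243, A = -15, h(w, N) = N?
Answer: -1/85221 ≈ -1.1734e-5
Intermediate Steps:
C(I, B) = I
T(r, l) = 243
1/(-85464 + T(-72, C(-15, A))) = 1/(-85464 + 243) = 1/(-85221) = -1/85221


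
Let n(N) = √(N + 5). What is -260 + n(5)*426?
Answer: -260 + 426*√10 ≈ 1087.1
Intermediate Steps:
n(N) = √(5 + N)
-260 + n(5)*426 = -260 + √(5 + 5)*426 = -260 + √10*426 = -260 + 426*√10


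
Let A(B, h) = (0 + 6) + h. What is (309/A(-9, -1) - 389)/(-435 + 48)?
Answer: 1636/1935 ≈ 0.84548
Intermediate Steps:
A(B, h) = 6 + h
(309/A(-9, -1) - 389)/(-435 + 48) = (309/(6 - 1) - 389)/(-435 + 48) = (309/5 - 389)/(-387) = (309*(1/5) - 389)*(-1/387) = (309/5 - 389)*(-1/387) = -1636/5*(-1/387) = 1636/1935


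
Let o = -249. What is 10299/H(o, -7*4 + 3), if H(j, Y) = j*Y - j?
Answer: 3433/2158 ≈ 1.5908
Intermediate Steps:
H(j, Y) = -j + Y*j (H(j, Y) = Y*j - j = -j + Y*j)
10299/H(o, -7*4 + 3) = 10299/((-249*(-1 + (-7*4 + 3)))) = 10299/((-249*(-1 + (-28 + 3)))) = 10299/((-249*(-1 - 25))) = 10299/((-249*(-26))) = 10299/6474 = 10299*(1/6474) = 3433/2158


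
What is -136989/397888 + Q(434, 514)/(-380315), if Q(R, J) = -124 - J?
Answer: -51845118991/151322774720 ≈ -0.34261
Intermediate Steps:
-136989/397888 + Q(434, 514)/(-380315) = -136989/397888 + (-124 - 1*514)/(-380315) = -136989*1/397888 + (-124 - 514)*(-1/380315) = -136989/397888 - 638*(-1/380315) = -136989/397888 + 638/380315 = -51845118991/151322774720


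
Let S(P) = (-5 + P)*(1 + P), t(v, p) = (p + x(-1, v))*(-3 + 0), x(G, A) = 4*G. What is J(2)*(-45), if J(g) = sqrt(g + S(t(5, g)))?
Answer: -135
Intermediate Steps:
t(v, p) = 12 - 3*p (t(v, p) = (p + 4*(-1))*(-3 + 0) = (p - 4)*(-3) = (-4 + p)*(-3) = 12 - 3*p)
S(P) = (1 + P)*(-5 + P)
J(g) = sqrt(-53 + (12 - 3*g)**2 + 13*g) (J(g) = sqrt(g + (-5 + (12 - 3*g)**2 - 4*(12 - 3*g))) = sqrt(g + (-5 + (12 - 3*g)**2 + (-48 + 12*g))) = sqrt(g + (-53 + (12 - 3*g)**2 + 12*g)) = sqrt(-53 + (12 - 3*g)**2 + 13*g))
J(2)*(-45) = sqrt(91 - 59*2 + 9*2**2)*(-45) = sqrt(91 - 118 + 9*4)*(-45) = sqrt(91 - 118 + 36)*(-45) = sqrt(9)*(-45) = 3*(-45) = -135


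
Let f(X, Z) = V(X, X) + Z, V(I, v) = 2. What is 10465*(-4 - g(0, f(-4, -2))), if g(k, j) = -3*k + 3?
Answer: -73255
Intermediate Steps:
f(X, Z) = 2 + Z
g(k, j) = 3 - 3*k
10465*(-4 - g(0, f(-4, -2))) = 10465*(-4 - (3 - 3*0)) = 10465*(-4 - (3 + 0)) = 10465*(-4 - 1*3) = 10465*(-4 - 3) = 10465*(-7) = -73255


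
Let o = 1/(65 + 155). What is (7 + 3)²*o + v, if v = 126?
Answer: 1391/11 ≈ 126.45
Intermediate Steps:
o = 1/220 ≈ 0.0045455
(7 + 3)²*o + v = (7 + 3)²*(1/220) + 126 = 10²*(1/220) + 126 = 100*(1/220) + 126 = 5/11 + 126 = 1391/11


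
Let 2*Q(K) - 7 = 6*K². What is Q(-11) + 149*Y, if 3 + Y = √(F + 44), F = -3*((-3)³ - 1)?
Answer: -161/2 + 1192*√2 ≈ 1605.2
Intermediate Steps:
F = 84 (F = -3*(-27 - 1) = -3*(-28) = 84)
Q(K) = 7/2 + 3*K² (Q(K) = 7/2 + (6*K²)/2 = 7/2 + 3*K²)
Y = -3 + 8*√2 (Y = -3 + √(84 + 44) = -3 + √128 = -3 + 8*√2 ≈ 8.3137)
Q(-11) + 149*Y = (7/2 + 3*(-11)²) + 149*(-3 + 8*√2) = (7/2 + 3*121) + (-447 + 1192*√2) = (7/2 + 363) + (-447 + 1192*√2) = 733/2 + (-447 + 1192*√2) = -161/2 + 1192*√2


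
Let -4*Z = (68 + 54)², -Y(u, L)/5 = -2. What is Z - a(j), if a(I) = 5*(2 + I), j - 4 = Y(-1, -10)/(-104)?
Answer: -195027/52 ≈ -3750.5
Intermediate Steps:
Y(u, L) = 10 (Y(u, L) = -5*(-2) = 10)
j = 203/52 (j = 4 + 10/(-104) = 4 + 10*(-1/104) = 4 - 5/52 = 203/52 ≈ 3.9038)
a(I) = 10 + 5*I
Z = -3721 (Z = -(68 + 54)²/4 = -¼*122² = -¼*14884 = -3721)
Z - a(j) = -3721 - (10 + 5*(203/52)) = -3721 - (10 + 1015/52) = -3721 - 1*1535/52 = -3721 - 1535/52 = -195027/52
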